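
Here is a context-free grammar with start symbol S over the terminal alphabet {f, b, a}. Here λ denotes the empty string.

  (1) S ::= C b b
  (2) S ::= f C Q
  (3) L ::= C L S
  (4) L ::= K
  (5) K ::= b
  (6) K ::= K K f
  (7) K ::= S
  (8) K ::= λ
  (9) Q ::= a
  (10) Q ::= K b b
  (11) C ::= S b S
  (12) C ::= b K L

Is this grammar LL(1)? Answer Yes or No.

No

FIRST(S) = {b, f}
FIRST(L) = {λ, b, f}
FIRST(K) = {λ, b, f}
FIRST(Q) = {a, b, f}
FIRST(C) = {b, f}
FOLLOW(S) = {$, a, b, f}
FOLLOW(L) = {a, b, f}
FOLLOW(K) = {a, b, f}
FOLLOW(Q) = {$, a, b, f}
FOLLOW(C) = {a, b, f}
Cell M[C, b] receives both C ::= S b S and C ::= b K L — the grammar is not LL(1).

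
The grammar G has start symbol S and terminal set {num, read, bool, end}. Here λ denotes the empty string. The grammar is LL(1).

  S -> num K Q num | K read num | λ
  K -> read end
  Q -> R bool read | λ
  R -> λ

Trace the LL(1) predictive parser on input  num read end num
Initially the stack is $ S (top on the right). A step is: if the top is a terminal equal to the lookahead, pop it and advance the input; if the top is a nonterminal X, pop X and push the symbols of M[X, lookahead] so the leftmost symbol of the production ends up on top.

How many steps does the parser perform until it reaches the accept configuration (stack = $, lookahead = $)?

7

step 1: stack=$ S  input=num read end num $  — expand S -> num K Q num
step 2: stack=$ num Q K num  input=num read end num $  — match num
step 3: stack=$ num Q K  input=read end num $  — expand K -> read end
step 4: stack=$ num Q end read  input=read end num $  — match read
step 5: stack=$ num Q end  input=end num $  — match end
step 6: stack=$ num Q  input=num $  — expand Q -> λ
step 7: stack=$ num  input=num $  — match num
Accept reached after 7 steps.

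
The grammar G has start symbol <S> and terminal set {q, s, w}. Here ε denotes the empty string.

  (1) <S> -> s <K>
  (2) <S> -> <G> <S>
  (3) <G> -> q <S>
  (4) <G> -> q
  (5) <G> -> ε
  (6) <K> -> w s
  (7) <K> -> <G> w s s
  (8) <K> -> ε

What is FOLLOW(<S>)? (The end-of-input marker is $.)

{$, q, s, w}

FIRST(<G>) = {ε, q}
FIRST(<S>) = {q, s}  (via <G> <S>)
FIRST(<K>) = {ε, q, w}  (via <G> w s s)
FOLLOW(<S>) includes $ since <S> is the start symbol.
FOLLOW(<G>): in <S>-><G> <S>, <G> is followed by <S> with FIRST {q, s}; in <K>-><G> w s s, <G> is followed by w s s with FIRST {w}. Thus FOLLOW(<G>) = {q, s, w}.
FOLLOW(<S>): in <S>-><G> <S>, the suffix after <S> is empty (adds nothing new); in <G>->q <S>, the suffix after <S> is empty, so FOLLOW(<S>) ⊇ FOLLOW(<G>) = {q, s, w}. Thus FOLLOW(<S>) = {$, q, s, w}.
FOLLOW(<K>): in <S>->s <K>, the suffix after <K> is empty, so FOLLOW(<K>) ⊇ FOLLOW(<S>) = {$, q, s, w}. Thus FOLLOW(<K>) = {$, q, s, w}.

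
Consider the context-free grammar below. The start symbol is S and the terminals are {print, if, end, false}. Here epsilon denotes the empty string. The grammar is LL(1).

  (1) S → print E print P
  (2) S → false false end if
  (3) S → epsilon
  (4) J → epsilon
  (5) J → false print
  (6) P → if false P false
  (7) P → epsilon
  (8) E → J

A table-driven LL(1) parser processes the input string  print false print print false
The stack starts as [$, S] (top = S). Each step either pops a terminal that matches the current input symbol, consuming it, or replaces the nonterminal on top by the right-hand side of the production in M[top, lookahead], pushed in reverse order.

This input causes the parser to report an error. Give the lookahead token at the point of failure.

false

step 1: stack=$ S  input=print false print print false $  — expand S → print E print P
step 2: stack=$ P print E print  input=print false print print false $  — match print
step 3: stack=$ P print E  input=false print print false $  — expand E → J
step 4: stack=$ P print J  input=false print print false $  — expand J → false print
step 5: stack=$ P print print false  input=false print print false $  — match false
step 6: stack=$ P print print  input=print print false $  — match print
step 7: stack=$ P print  input=print false $  — match print
step 8: stack=$ P  input=false $  — expand P → epsilon
step 9: stack=$  input=false $  — error: stack empty but input remains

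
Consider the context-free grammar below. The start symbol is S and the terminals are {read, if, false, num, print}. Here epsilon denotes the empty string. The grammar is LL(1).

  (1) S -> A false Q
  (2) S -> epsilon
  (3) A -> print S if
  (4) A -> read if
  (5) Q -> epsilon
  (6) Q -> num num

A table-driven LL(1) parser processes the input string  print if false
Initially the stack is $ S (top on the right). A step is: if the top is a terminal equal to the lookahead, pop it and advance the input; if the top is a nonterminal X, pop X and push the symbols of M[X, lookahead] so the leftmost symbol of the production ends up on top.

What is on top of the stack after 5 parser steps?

false

step 1: stack=$ S  input=print if false $  — expand S -> A false Q
step 2: stack=$ Q false A  input=print if false $  — expand A -> print S if
step 3: stack=$ Q false if S print  input=print if false $  — match print
step 4: stack=$ Q false if S  input=if false $  — expand S -> epsilon
step 5: stack=$ Q false if  input=if false $  — match if
Stack after step 5: $ Q false (top = false).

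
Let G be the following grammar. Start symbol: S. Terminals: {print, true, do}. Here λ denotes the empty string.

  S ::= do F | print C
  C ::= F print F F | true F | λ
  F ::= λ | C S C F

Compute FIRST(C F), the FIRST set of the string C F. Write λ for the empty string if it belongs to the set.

{λ, do, print, true}

FIRST(S): from S::=do F we get {do}; from S::=print C we get {print}. So FIRST(S) = {do, print}.
FIRST(C): from C::=F print F F we get {do, print, true}; from C::=true F we get {true}; from C::=λ we get {λ}. So FIRST(C) = {λ, do, print, true}.
FIRST(F): from F::=λ we get {λ}; from F::=C S C F we get {do, print, true}. So FIRST(F) = {λ, do, print, true}.
FIRST(C F): take FIRST of each symbol in turn, carrying on past any symbol whose FIRST contains λ; result {λ, do, print, true}.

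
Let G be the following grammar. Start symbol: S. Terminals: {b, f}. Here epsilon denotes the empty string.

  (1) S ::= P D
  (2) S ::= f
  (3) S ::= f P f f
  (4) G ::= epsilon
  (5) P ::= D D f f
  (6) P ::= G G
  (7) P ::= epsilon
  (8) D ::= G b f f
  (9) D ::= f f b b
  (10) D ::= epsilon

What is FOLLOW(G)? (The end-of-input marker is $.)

{$, b, f}

FIRST(G): from G::=epsilon we get {epsilon}. So FIRST(G) = {epsilon}.
FIRST(D): from D::=G b f f we get {b}; from D::=f f b b we get {f}; from D::=epsilon we get {epsilon}. So FIRST(D) = {epsilon, b, f}.
FIRST(P): from P::=D D f f we get {b, f}; from P::=G G we get {epsilon}; from P::=epsilon we get {epsilon}. So FIRST(P) = {epsilon, b, f}.
FIRST(S): from S::=P D we get {epsilon, b, f}; from S::=f we get {f}; from S::=f P f f we get {f}. So FIRST(S) = {epsilon, b, f}.
FOLLOW(S) includes $ since S is the start symbol.
FOLLOW(S): S appears on no right-hand side. Thus FOLLOW(S) = {$}.
FOLLOW(P): in S::=P D, P is followed by D with FIRST {epsilon, b, f}; in S::=P D, the suffix after P is nullable, so FOLLOW(P) ⊇ FOLLOW(S) = {$}; in S::=f P f f, P is followed by f f with FIRST {f}. Thus FOLLOW(P) = {$, b, f}.
FOLLOW(G): in P::=G G (occurrence 1), G is followed by G with FIRST {epsilon}; in P::=G G (occurrence 1), the suffix after G is nullable, so FOLLOW(G) ⊇ FOLLOW(P) = {$, b, f}; in P::=G G (occurrence 2), the suffix after G is empty, so FOLLOW(G) ⊇ FOLLOW(P) = {$, b, f}; in D::=G b f f, G is followed by b f f with FIRST {b}. Thus FOLLOW(G) = {$, b, f}.
FOLLOW(D): in S::=P D, the suffix after D is empty, so FOLLOW(D) ⊇ FOLLOW(S) = {$}; in P::=D D f f (occurrence 1), D is followed by D f f with FIRST {b, f}; in P::=D D f f (occurrence 2), D is followed by f f with FIRST {f}. Thus FOLLOW(D) = {$, b, f}.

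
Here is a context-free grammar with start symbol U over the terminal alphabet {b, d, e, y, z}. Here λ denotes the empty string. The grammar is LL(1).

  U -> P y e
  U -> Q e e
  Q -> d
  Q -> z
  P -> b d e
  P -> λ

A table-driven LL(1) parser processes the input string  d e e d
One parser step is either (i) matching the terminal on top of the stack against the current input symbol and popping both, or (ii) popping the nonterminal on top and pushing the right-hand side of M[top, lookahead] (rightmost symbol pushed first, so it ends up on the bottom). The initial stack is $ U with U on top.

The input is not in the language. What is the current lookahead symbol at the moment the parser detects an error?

     Stack    Input      Action
  1  $ U      d e e d $  expand U -> Q e e
  2  $ e e Q  d e e d $  expand Q -> d
  3  $ e e d  d e e d $  match d
  4  $ e e    e e d $    match e
  5  $ e      e d $      match e
  6  $        d $        error: stack empty but input remains

d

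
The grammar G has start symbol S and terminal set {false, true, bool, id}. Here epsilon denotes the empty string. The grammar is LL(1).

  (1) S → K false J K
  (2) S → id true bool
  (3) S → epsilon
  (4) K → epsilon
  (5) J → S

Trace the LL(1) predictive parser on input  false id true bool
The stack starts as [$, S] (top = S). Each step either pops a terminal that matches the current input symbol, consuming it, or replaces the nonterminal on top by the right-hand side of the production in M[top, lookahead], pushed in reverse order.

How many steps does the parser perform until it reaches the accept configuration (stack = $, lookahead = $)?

step 1: stack=$ S  input=false id true bool $  — expand S → K false J K
step 2: stack=$ K J false K  input=false id true bool $  — expand K → epsilon
step 3: stack=$ K J false  input=false id true bool $  — match false
step 4: stack=$ K J  input=id true bool $  — expand J → S
step 5: stack=$ K S  input=id true bool $  — expand S → id true bool
step 6: stack=$ K bool true id  input=id true bool $  — match id
step 7: stack=$ K bool true  input=true bool $  — match true
step 8: stack=$ K bool  input=bool $  — match bool
step 9: stack=$ K  input=$  — expand K → epsilon
Accept reached after 9 steps.

9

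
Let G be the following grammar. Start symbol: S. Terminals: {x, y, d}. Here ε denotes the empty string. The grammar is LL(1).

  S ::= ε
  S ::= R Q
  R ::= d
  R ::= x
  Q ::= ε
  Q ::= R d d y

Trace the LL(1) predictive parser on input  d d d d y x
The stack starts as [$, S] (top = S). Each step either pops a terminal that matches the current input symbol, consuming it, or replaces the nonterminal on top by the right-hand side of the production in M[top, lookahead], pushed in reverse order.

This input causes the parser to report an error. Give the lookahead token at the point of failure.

step 1: stack=$ S  input=d d d d y x $  — expand S ::= R Q
step 2: stack=$ Q R  input=d d d d y x $  — expand R ::= d
step 3: stack=$ Q d  input=d d d d y x $  — match d
step 4: stack=$ Q  input=d d d y x $  — expand Q ::= R d d y
step 5: stack=$ y d d R  input=d d d y x $  — expand R ::= d
step 6: stack=$ y d d d  input=d d d y x $  — match d
step 7: stack=$ y d d  input=d d y x $  — match d
step 8: stack=$ y d  input=d y x $  — match d
step 9: stack=$ y  input=y x $  — match y
step 10: stack=$  input=x $  — error: stack empty but input remains

x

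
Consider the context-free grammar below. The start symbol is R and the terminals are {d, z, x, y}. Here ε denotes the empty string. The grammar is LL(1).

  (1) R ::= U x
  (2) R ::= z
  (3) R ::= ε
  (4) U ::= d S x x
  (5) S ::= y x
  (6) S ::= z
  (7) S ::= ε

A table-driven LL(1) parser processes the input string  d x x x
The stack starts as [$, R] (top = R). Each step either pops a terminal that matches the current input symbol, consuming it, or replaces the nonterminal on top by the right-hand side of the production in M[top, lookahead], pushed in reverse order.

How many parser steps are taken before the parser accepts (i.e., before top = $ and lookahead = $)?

     Stack        Input      Action
  1  $ R          d x x x $  expand R ::= U x
  2  $ x U        d x x x $  expand U ::= d S x x
  3  $ x x x S d  d x x x $  match d
  4  $ x x x S    x x x $    expand S ::= ε
  5  $ x x x      x x x $    match x
  6  $ x x        x x $      match x
  7  $ x          x $        match x
Accept reached after 7 steps.

7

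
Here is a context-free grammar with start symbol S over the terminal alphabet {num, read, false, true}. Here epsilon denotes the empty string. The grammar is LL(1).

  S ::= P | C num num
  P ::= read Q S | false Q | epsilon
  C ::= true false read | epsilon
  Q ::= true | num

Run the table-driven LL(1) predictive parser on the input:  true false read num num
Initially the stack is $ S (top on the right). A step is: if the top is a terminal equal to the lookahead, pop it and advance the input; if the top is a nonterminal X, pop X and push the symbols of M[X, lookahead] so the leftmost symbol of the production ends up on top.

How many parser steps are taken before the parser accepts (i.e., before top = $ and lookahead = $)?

7

step 1: stack=$ S  input=true false read num num $  — expand S ::= C num num
step 2: stack=$ num num C  input=true false read num num $  — expand C ::= true false read
step 3: stack=$ num num read false true  input=true false read num num $  — match true
step 4: stack=$ num num read false  input=false read num num $  — match false
step 5: stack=$ num num read  input=read num num $  — match read
step 6: stack=$ num num  input=num num $  — match num
step 7: stack=$ num  input=num $  — match num
Accept reached after 7 steps.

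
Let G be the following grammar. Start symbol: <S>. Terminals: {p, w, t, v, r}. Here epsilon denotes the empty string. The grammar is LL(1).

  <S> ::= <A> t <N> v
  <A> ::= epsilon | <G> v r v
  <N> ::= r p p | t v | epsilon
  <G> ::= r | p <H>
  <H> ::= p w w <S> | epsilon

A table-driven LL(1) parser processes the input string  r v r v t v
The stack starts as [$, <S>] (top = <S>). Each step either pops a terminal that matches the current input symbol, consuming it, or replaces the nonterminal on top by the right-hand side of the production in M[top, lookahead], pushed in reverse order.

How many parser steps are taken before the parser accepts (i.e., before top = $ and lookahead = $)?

10

step 1: stack=$ <S>  input=r v r v t v $  — expand <S> ::= <A> t <N> v
step 2: stack=$ v <N> t <A>  input=r v r v t v $  — expand <A> ::= <G> v r v
step 3: stack=$ v <N> t v r v <G>  input=r v r v t v $  — expand <G> ::= r
step 4: stack=$ v <N> t v r v r  input=r v r v t v $  — match r
step 5: stack=$ v <N> t v r v  input=v r v t v $  — match v
step 6: stack=$ v <N> t v r  input=r v t v $  — match r
step 7: stack=$ v <N> t v  input=v t v $  — match v
step 8: stack=$ v <N> t  input=t v $  — match t
step 9: stack=$ v <N>  input=v $  — expand <N> ::= epsilon
step 10: stack=$ v  input=v $  — match v
Accept reached after 10 steps.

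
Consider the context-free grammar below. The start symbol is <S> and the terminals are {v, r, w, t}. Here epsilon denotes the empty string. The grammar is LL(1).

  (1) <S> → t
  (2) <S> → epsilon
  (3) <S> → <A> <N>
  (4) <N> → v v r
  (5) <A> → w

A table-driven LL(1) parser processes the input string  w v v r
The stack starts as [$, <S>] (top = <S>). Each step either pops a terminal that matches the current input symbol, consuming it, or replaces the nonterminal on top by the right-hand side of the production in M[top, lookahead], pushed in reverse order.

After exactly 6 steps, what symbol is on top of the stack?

r

     Stack      Input      Action
  1  $ <S>      w v v r $  expand <S> → <A> <N>
  2  $ <N> <A>  w v v r $  expand <A> → w
  3  $ <N> w    w v v r $  match w
  4  $ <N>      v v r $    expand <N> → v v r
  5  $ r v v    v v r $    match v
  6  $ r v      v r $      match v
Stack after step 6: $ r (top = r).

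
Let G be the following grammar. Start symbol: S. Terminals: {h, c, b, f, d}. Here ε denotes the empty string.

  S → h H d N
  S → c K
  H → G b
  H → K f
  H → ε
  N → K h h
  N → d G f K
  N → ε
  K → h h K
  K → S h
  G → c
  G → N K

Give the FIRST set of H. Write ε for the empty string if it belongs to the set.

FIRST(S): from S→h H d N we get {h}; from S→c K we get {c}. So FIRST(S) = {c, h}.
FIRST(K): from K→h h K we get {h}; from K→S h we get {c, h}. So FIRST(K) = {c, h}.
FIRST(N): from N→K h h we get {c, h}; from N→d G f K we get {d}; from N→ε we get {ε}. So FIRST(N) = {ε, c, d, h}.
FIRST(G): from G→c we get {c}; from G→N K we get {c, d, h}. So FIRST(G) = {c, d, h}.
FIRST(H): from H→G b we get {c, d, h}; from H→K f we get {c, h}; from H→ε we get {ε}. So FIRST(H) = {ε, c, d, h}.

{ε, c, d, h}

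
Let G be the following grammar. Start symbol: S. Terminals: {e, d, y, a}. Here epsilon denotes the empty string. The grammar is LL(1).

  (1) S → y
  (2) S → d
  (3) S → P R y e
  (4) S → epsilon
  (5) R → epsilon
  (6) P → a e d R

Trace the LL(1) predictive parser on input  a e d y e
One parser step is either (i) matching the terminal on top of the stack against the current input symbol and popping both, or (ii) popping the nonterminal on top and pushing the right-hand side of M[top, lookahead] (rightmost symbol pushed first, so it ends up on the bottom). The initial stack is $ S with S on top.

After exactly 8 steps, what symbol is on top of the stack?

step 1: stack=$ S  input=a e d y e $  — expand S → P R y e
step 2: stack=$ e y R P  input=a e d y e $  — expand P → a e d R
step 3: stack=$ e y R R d e a  input=a e d y e $  — match a
step 4: stack=$ e y R R d e  input=e d y e $  — match e
step 5: stack=$ e y R R d  input=d y e $  — match d
step 6: stack=$ e y R R  input=y e $  — expand R → epsilon
step 7: stack=$ e y R  input=y e $  — expand R → epsilon
step 8: stack=$ e y  input=y e $  — match y
Stack after step 8: $ e (top = e).

e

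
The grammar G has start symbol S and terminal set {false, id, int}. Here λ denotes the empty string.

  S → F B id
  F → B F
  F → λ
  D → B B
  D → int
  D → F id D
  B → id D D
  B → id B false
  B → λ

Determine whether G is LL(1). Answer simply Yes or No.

No

FIRST(S) = {id}
FIRST(F) = {λ, id}
FIRST(D) = {λ, id, int}
FIRST(B) = {λ, id}
FOLLOW(S) = {$}
FOLLOW(F) = {id}
FOLLOW(D) = {false, id, int}
FOLLOW(B) = {false, id, int}
Cell M[B, id] receives both B → id D D and B → id B false and B → λ — the grammar is not LL(1).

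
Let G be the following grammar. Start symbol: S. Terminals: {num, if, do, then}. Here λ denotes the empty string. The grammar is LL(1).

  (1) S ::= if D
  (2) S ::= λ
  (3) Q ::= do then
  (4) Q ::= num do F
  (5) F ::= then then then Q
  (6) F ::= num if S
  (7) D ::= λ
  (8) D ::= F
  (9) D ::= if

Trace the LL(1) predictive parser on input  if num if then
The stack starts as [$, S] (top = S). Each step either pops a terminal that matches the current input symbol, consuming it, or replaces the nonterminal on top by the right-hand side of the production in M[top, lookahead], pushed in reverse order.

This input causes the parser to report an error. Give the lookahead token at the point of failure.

step 1: stack=$ S  input=if num if then $  — expand S ::= if D
step 2: stack=$ D if  input=if num if then $  — match if
step 3: stack=$ D  input=num if then $  — expand D ::= F
step 4: stack=$ F  input=num if then $  — expand F ::= num if S
step 5: stack=$ S if num  input=num if then $  — match num
step 6: stack=$ S if  input=if then $  — match if
step 7: stack=$ S  input=then $  — error: M[S, then] is empty

then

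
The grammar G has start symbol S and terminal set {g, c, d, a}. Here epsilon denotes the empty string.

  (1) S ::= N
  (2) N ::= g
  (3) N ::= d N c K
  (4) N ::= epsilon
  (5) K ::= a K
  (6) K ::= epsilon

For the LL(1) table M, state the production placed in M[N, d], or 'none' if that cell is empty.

N ::= d N c K

FIRST(N) = {epsilon, d, g}
FIRST(K) = {epsilon, a}
FIRST(S) = {epsilon, d, g}  (via N)
FOLLOW(S) includes $ since S is the start symbol.
FOLLOW(S): S appears on no right-hand side. Thus FOLLOW(S) = {$}.
FOLLOW(N): in S::=N, the suffix after N is empty, so FOLLOW(N) ⊇ FOLLOW(S) = {$}; in N::=d N c K, N is followed by c K with FIRST {c}. Thus FOLLOW(N) = {$, c}.
For N ::= g: FIRST(g) = {g}, so it goes in M[N, t] for t ∈ {g}.
For N ::= d N c K: FIRST(d N c K) = {d}, so it goes in M[N, t] for t ∈ {d}.
For N ::= epsilon: FIRST(epsilon) = {epsilon}, so it goes in M[N, t] for t ∈ {}; since epsilon ∈ FIRST, also for every t ∈ FOLLOW(N) = {$, c}.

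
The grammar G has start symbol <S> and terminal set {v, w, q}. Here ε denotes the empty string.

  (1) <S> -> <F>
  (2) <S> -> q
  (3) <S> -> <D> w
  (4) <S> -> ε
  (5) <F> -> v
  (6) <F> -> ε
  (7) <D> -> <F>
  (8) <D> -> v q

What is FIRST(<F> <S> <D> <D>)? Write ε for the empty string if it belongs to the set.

{ε, q, v, w}

FIRST(<F>) = {ε, v}
FIRST(<D>) = {ε, v}  (via <F>)
FIRST(<S>) = {ε, q, v, w}  (via <F>, <D> w)
FIRST(<F> <S> <D> <D>): take FIRST of each symbol in turn, carrying on past any symbol whose FIRST contains ε; result {ε, q, v, w}.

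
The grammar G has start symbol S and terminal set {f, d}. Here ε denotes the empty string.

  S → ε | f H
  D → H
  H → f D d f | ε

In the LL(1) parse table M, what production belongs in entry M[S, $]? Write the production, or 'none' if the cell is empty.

S → ε

FIRST(S): from S→ε we get {ε}; from S→f H we get {f}. So FIRST(S) = {ε, f}.
FIRST(H): from H→f D d f we get {f}; from H→ε we get {ε}. So FIRST(H) = {ε, f}.
FIRST(D): from D→H we get {ε, f}. So FIRST(D) = {ε, f}.
FOLLOW(S) includes $ since S is the start symbol.
FOLLOW(S): S appears on no right-hand side. Thus FOLLOW(S) = {$}.
For S → ε: FIRST(ε) = {ε}, so it goes in M[S, t] for t ∈ {}; since ε ∈ FIRST, also for every t ∈ FOLLOW(S) = {$}.
For S → f H: FIRST(f H) = {f}, so it goes in M[S, t] for t ∈ {f}.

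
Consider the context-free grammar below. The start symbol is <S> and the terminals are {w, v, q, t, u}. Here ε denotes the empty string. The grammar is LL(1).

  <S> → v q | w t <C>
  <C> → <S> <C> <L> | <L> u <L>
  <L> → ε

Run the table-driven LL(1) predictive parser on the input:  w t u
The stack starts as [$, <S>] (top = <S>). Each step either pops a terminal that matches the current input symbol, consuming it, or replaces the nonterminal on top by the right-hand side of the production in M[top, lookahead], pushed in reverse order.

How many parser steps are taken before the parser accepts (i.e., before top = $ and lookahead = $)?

7

step 1: stack=$ <S>  input=w t u $  — expand <S> → w t <C>
step 2: stack=$ <C> t w  input=w t u $  — match w
step 3: stack=$ <C> t  input=t u $  — match t
step 4: stack=$ <C>  input=u $  — expand <C> → <L> u <L>
step 5: stack=$ <L> u <L>  input=u $  — expand <L> → ε
step 6: stack=$ <L> u  input=u $  — match u
step 7: stack=$ <L>  input=$  — expand <L> → ε
Accept reached after 7 steps.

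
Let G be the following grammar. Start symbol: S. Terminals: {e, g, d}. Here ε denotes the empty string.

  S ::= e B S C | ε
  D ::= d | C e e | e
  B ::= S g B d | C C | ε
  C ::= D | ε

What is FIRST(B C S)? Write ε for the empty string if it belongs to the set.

{ε, d, e, g}

FIRST(S): from S::=e B S C we get {e}; from S::=ε we get {ε}. So FIRST(S) = {ε, e}.
FIRST(D): from D::=d we get {d}; from D::=C e e we get {d, e}; from D::=e we get {e}. So FIRST(D) = {d, e}.
FIRST(C): from C::=D we get {d, e}; from C::=ε we get {ε}. So FIRST(C) = {ε, d, e}.
FIRST(B): from B::=S g B d we get {e, g}; from B::=C C we get {ε, d, e}; from B::=ε we get {ε}. So FIRST(B) = {ε, d, e, g}.
FIRST(B C S): take FIRST of each symbol in turn, carrying on past any symbol whose FIRST contains ε; result {ε, d, e, g}.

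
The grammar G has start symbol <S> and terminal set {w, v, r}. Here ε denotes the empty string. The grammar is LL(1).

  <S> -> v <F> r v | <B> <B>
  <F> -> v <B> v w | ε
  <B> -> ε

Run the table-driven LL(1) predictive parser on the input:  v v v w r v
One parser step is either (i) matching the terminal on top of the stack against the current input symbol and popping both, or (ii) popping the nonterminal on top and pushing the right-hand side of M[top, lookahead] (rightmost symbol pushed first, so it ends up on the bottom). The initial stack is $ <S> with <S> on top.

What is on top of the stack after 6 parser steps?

     Stack            Input          Action
  1  $ <S>            v v v w r v $  expand <S> -> v <F> r v
  2  $ v r <F> v      v v v w r v $  match v
  3  $ v r <F>        v v w r v $    expand <F> -> v <B> v w
  4  $ v r w v <B> v  v v w r v $    match v
  5  $ v r w v <B>    v w r v $      expand <B> -> ε
  6  $ v r w v        v w r v $      match v
Stack after step 6: $ v r w (top = w).

w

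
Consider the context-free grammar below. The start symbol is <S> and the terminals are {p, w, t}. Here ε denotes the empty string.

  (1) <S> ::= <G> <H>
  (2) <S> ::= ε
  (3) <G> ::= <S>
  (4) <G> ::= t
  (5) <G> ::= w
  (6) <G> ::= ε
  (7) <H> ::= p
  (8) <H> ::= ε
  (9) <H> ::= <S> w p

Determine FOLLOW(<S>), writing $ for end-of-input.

{$, p, t, w}

FIRST(<S>) = {ε, p, t, w}  (via <G> <H>)
FIRST(<G>) = {ε, p, t, w}  (via <S>)
FIRST(<H>) = {ε, p, t, w}  (via <S> w p)
FOLLOW(<S>) includes $ since <S> is the start symbol.
FOLLOW(<S>): in <G>::=<S>, the suffix after <S> is empty, so FOLLOW(<S>) ⊇ FOLLOW(<G>) = {$, p, t, w}; in <H>::=<S> w p, <S> is followed by w p with FIRST {w}. Thus FOLLOW(<S>) = {$, p, t, w}.
FOLLOW(<G>): in <S>::=<G> <H>, <G> is followed by <H> with FIRST {ε, p, t, w}; in <S>::=<G> <H>, the suffix after <G> is nullable, so FOLLOW(<G>) ⊇ FOLLOW(<S>) = {$, p, t, w}. Thus FOLLOW(<G>) = {$, p, t, w}.
FOLLOW(<H>): in <S>::=<G> <H>, the suffix after <H> is empty, so FOLLOW(<H>) ⊇ FOLLOW(<S>) = {$, p, t, w}. Thus FOLLOW(<H>) = {$, p, t, w}.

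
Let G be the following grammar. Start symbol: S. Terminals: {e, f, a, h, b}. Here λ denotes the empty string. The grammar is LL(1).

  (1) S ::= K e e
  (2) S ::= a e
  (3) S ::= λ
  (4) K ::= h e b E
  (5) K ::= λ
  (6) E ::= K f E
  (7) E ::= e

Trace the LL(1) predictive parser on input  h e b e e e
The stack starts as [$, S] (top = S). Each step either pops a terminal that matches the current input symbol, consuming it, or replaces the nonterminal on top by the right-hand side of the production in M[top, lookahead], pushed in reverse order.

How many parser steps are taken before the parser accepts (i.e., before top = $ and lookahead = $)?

     Stack          Input          Action
  1  $ S            h e b e e e $  expand S ::= K e e
  2  $ e e K        h e b e e e $  expand K ::= h e b E
  3  $ e e E b e h  h e b e e e $  match h
  4  $ e e E b e    e b e e e $    match e
  5  $ e e E b      b e e e $      match b
  6  $ e e E        e e e $        expand E ::= e
  7  $ e e e        e e e $        match e
  8  $ e e          e e $          match e
  9  $ e            e $            match e
Accept reached after 9 steps.

9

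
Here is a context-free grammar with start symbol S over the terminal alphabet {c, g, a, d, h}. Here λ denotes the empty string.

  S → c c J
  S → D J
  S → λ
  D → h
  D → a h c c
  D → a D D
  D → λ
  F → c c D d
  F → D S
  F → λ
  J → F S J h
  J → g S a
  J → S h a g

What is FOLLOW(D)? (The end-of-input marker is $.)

{a, c, d, g, h}

FIRST(D) = {λ, a, h}
FIRST(S) = {λ, a, c, g, h}  (via D J)
FIRST(F) = {λ, a, c, g, h}  (via D S)
FIRST(J) = {a, c, g, h}  (via F S J h, S h a g)
FOLLOW(S) includes $ since S is the start symbol.
FOLLOW(F): in J→F S J h, F is followed by S J h with FIRST {a, c, g, h}. Thus FOLLOW(F) = {a, c, g, h}.
FOLLOW(S): in F→D S, the suffix after S is empty, so FOLLOW(S) ⊇ FOLLOW(F) = {a, c, g, h}; in J→F S J h, S is followed by J h with FIRST {a, c, g, h}; in J→g S a, S is followed by a with FIRST {a}; in J→S h a g, S is followed by h a g with FIRST {h}. Thus FOLLOW(S) = {$, a, c, g, h}.
FOLLOW(D): in S→D J, D is followed by J with FIRST {a, c, g, h}; in D→a D D (occurrence 1), D is followed by D with FIRST {λ, a, h}; in D→a D D (occurrence 1), the suffix after D is nullable (adds nothing new); in D→a D D (occurrence 2), the suffix after D is empty (adds nothing new); in F→c c D d, D is followed by d with FIRST {d}; in F→D S, D is followed by S with FIRST {λ, a, c, g, h}; in F→D S, the suffix after D is nullable, so FOLLOW(D) ⊇ FOLLOW(F) = {a, c, g, h}. Thus FOLLOW(D) = {a, c, d, g, h}.
FOLLOW(J): in S→c c J, the suffix after J is empty, so FOLLOW(J) ⊇ FOLLOW(S) = {$, a, c, g, h}; in S→D J, the suffix after J is empty, so FOLLOW(J) ⊇ FOLLOW(S) = {$, a, c, g, h}; in J→F S J h, J is followed by h with FIRST {h}. Thus FOLLOW(J) = {$, a, c, g, h}.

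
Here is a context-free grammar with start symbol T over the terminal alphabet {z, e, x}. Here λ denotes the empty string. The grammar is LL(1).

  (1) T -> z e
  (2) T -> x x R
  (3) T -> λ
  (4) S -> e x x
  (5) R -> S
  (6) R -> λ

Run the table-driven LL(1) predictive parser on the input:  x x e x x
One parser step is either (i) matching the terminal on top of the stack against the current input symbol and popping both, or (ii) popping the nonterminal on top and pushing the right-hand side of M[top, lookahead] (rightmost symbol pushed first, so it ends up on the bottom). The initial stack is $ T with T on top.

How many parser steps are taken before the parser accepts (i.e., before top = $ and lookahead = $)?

8

     Stack    Input        Action
  1  $ T      x x e x x $  expand T -> x x R
  2  $ R x x  x x e x x $  match x
  3  $ R x    x e x x $    match x
  4  $ R      e x x $      expand R -> S
  5  $ S      e x x $      expand S -> e x x
  6  $ x x e  e x x $      match e
  7  $ x x    x x $        match x
  8  $ x      x $          match x
Accept reached after 8 steps.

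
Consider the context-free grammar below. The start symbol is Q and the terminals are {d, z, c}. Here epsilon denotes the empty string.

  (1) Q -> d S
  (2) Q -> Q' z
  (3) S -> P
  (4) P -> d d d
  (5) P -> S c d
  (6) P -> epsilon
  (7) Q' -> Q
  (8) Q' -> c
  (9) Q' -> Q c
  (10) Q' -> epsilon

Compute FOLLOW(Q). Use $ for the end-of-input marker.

FIRST(Q): from Q->d S we get {d}; from Q->Q' z we get {c, d, z}. So FIRST(Q) = {c, d, z}.
FIRST(Q'): from Q'->Q we get {c, d, z}; from Q'->c we get {c}; from Q'->Q c we get {c, d, z}; from Q'->epsilon we get {epsilon}. So FIRST(Q') = {epsilon, c, d, z}.
FIRST(S): from S->P we get {epsilon, c, d}. So FIRST(S) = {epsilon, c, d}.
FIRST(P): from P->d d d we get {d}; from P->S c d we get {c, d}; from P->epsilon we get {epsilon}. So FIRST(P) = {epsilon, c, d}.
FOLLOW(Q) includes $ since Q is the start symbol.
FOLLOW(Q'): in Q->Q' z, Q' is followed by z with FIRST {z}. Thus FOLLOW(Q') = {z}.
FOLLOW(Q): in Q'->Q, the suffix after Q is empty, so FOLLOW(Q) ⊇ FOLLOW(Q') = {z}; in Q'->Q c, Q is followed by c with FIRST {c}. Thus FOLLOW(Q) = {$, c, z}.
FOLLOW(S): in Q->d S, the suffix after S is empty, so FOLLOW(S) ⊇ FOLLOW(Q) = {$, c, z}; in P->S c d, S is followed by c d with FIRST {c}. Thus FOLLOW(S) = {$, c, z}.
FOLLOW(P): in S->P, the suffix after P is empty, so FOLLOW(P) ⊇ FOLLOW(S) = {$, c, z}. Thus FOLLOW(P) = {$, c, z}.

{$, c, z}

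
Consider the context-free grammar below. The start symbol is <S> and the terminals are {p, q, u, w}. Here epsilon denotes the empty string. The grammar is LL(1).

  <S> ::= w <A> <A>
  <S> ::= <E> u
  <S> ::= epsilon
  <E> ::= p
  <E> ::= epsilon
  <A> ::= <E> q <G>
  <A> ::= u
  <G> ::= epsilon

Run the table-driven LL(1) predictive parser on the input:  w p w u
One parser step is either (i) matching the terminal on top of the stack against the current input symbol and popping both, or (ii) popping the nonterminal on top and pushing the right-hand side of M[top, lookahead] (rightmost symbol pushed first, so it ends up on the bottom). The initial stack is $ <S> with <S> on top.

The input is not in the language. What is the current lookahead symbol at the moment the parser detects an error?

w

     Stack            Input      Action
  1  $ <S>            w p w u $  expand <S> ::= w <A> <A>
  2  $ <A> <A> w      w p w u $  match w
  3  $ <A> <A>        p w u $    expand <A> ::= <E> q <G>
  4  $ <A> <G> q <E>  p w u $    expand <E> ::= p
  5  $ <A> <G> q p    p w u $    match p
  6  $ <A> <G> q      w u $      error: top is terminal q but lookahead is w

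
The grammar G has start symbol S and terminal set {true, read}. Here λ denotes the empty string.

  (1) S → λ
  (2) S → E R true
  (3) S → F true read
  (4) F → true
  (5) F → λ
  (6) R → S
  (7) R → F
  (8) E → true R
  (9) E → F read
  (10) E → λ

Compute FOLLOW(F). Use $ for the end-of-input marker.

{read, true}

FIRST(F): from F→true we get {true}; from F→λ we get {λ}. So FIRST(F) = {λ, true}.
FIRST(E): from E→true R we get {true}; from E→F read we get {read, true}; from E→λ we get {λ}. So FIRST(E) = {λ, read, true}.
FIRST(S): from S→λ we get {λ}; from S→E R true we get {read, true}; from S→F true read we get {true}. So FIRST(S) = {λ, read, true}.
FIRST(R): from R→S we get {λ, read, true}; from R→F we get {λ, true}. So FIRST(R) = {λ, read, true}.
FOLLOW(S) includes $ since S is the start symbol.
FOLLOW(E): in S→E R true, E is followed by R true with FIRST {read, true}. Thus FOLLOW(E) = {read, true}.
FOLLOW(R): in S→E R true, R is followed by true with FIRST {true}; in E→true R, the suffix after R is empty, so FOLLOW(R) ⊇ FOLLOW(E) = {read, true}. Thus FOLLOW(R) = {read, true}.
FOLLOW(S): in R→S, the suffix after S is empty, so FOLLOW(S) ⊇ FOLLOW(R) = {read, true}. Thus FOLLOW(S) = {$, read, true}.
FOLLOW(F): in S→F true read, F is followed by true read with FIRST {true}; in R→F, the suffix after F is empty, so FOLLOW(F) ⊇ FOLLOW(R) = {read, true}; in E→F read, F is followed by read with FIRST {read}. Thus FOLLOW(F) = {read, true}.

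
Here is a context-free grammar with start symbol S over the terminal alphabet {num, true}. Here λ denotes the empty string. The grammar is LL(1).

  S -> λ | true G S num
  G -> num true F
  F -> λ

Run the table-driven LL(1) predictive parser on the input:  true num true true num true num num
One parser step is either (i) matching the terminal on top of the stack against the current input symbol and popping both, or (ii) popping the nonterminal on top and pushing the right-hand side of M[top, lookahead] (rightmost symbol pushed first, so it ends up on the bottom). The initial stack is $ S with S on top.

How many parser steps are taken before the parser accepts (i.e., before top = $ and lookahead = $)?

15

step 1: stack=$ S  input=true num true true num true num num $  — expand S -> true G S num
step 2: stack=$ num S G true  input=true num true true num true num num $  — match true
step 3: stack=$ num S G  input=num true true num true num num $  — expand G -> num true F
step 4: stack=$ num S F true num  input=num true true num true num num $  — match num
step 5: stack=$ num S F true  input=true true num true num num $  — match true
step 6: stack=$ num S F  input=true num true num num $  — expand F -> λ
step 7: stack=$ num S  input=true num true num num $  — expand S -> true G S num
step 8: stack=$ num num S G true  input=true num true num num $  — match true
step 9: stack=$ num num S G  input=num true num num $  — expand G -> num true F
step 10: stack=$ num num S F true num  input=num true num num $  — match num
step 11: stack=$ num num S F true  input=true num num $  — match true
step 12: stack=$ num num S F  input=num num $  — expand F -> λ
step 13: stack=$ num num S  input=num num $  — expand S -> λ
step 14: stack=$ num num  input=num num $  — match num
step 15: stack=$ num  input=num $  — match num
Accept reached after 15 steps.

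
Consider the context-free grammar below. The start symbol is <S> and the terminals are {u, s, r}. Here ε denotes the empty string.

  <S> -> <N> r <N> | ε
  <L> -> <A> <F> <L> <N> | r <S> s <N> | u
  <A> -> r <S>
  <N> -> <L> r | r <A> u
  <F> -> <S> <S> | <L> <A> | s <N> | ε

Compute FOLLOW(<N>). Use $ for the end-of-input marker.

{$, r, s, u}

FIRST(<A>): from <A>->r <S> we get {r}. So FIRST(<A>) = {r}.
FIRST(<L>): from <L>-><A> <F> <L> <N> we get {r}; from <L>->r <S> s <N> we get {r}; from <L>->u we get {u}. So FIRST(<L>) = {r, u}.
FIRST(<N>): from <N>-><L> r we get {r, u}; from <N>->r <A> u we get {r}. So FIRST(<N>) = {r, u}.
FIRST(<S>): from <S>-><N> r <N> we get {r, u}; from <S>->ε we get {ε}. So FIRST(<S>) = {ε, r, u}.
FIRST(<F>): from <F>-><S> <S> we get {ε, r, u}; from <F>-><L> <A> we get {r, u}; from <F>->s <N> we get {s}; from <F>->ε we get {ε}. So FIRST(<F>) = {ε, r, s, u}.
FOLLOW(<S>) includes $ since <S> is the start symbol.
FOLLOW(<L>): in <L>-><A> <F> <L> <N>, <L> is followed by <N> with FIRST {r, u}; in <N>-><L> r, <L> is followed by r with FIRST {r}; in <F>-><L> <A>, <L> is followed by <A> with FIRST {r}. Thus FOLLOW(<L>) = {r, u}.
FOLLOW(<F>): in <L>-><A> <F> <L> <N>, <F> is followed by <L> <N> with FIRST {r, u}. Thus FOLLOW(<F>) = {r, u}.
FOLLOW(<A>): in <L>-><A> <F> <L> <N>, <A> is followed by <F> <L> <N> with FIRST {r, s, u}; in <N>->r <A> u, <A> is followed by u with FIRST {u}; in <F>-><L> <A>, the suffix after <A> is empty, so FOLLOW(<A>) ⊇ FOLLOW(<F>) = {r, u}. Thus FOLLOW(<A>) = {r, s, u}.
FOLLOW(<S>): in <L>->r <S> s <N>, <S> is followed by s <N> with FIRST {s}; in <A>->r <S>, the suffix after <S> is empty, so FOLLOW(<S>) ⊇ FOLLOW(<A>) = {r, s, u}; in <F>-><S> <S> (occurrence 1), <S> is followed by <S> with FIRST {ε, r, u}; in <F>-><S> <S> (occurrence 1), the suffix after <S> is nullable, so FOLLOW(<S>) ⊇ FOLLOW(<F>) = {r, u}; in <F>-><S> <S> (occurrence 2), the suffix after <S> is empty, so FOLLOW(<S>) ⊇ FOLLOW(<F>) = {r, u}. Thus FOLLOW(<S>) = {$, r, s, u}.
FOLLOW(<N>): in <S>-><N> r <N> (occurrence 1), <N> is followed by r <N> with FIRST {r}; in <S>-><N> r <N> (occurrence 2), the suffix after <N> is empty, so FOLLOW(<N>) ⊇ FOLLOW(<S>) = {$, r, s, u}; in <L>-><A> <F> <L> <N>, the suffix after <N> is empty, so FOLLOW(<N>) ⊇ FOLLOW(<L>) = {r, u}; in <L>->r <S> s <N>, the suffix after <N> is empty, so FOLLOW(<N>) ⊇ FOLLOW(<L>) = {r, u}; in <F>->s <N>, the suffix after <N> is empty, so FOLLOW(<N>) ⊇ FOLLOW(<F>) = {r, u}. Thus FOLLOW(<N>) = {$, r, s, u}.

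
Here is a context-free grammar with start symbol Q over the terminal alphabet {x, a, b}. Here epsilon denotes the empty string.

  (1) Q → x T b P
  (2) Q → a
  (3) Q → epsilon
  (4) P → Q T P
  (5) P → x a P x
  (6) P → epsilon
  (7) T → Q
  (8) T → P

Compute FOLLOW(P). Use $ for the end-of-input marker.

{$, a, b, x}

FIRST(Q) = {epsilon, a, x}
FIRST(P) = {epsilon, a, x}  (via Q T P)
FIRST(T) = {epsilon, a, x}  (via Q, P)
FOLLOW(Q) includes $ since Q is the start symbol.
FOLLOW(Q): in P→Q T P, Q is followed by T P with FIRST {epsilon, a, x}; in P→Q T P, the suffix after Q is nullable, so FOLLOW(Q) ⊇ FOLLOW(P) = {$, a, b, x}; in T→Q, the suffix after Q is empty, so FOLLOW(Q) ⊇ FOLLOW(T) = {$, a, b, x}. Thus FOLLOW(Q) = {$, a, b, x}.
FOLLOW(P): in Q→x T b P, the suffix after P is empty, so FOLLOW(P) ⊇ FOLLOW(Q) = {$, a, b, x}; in P→Q T P, the suffix after P is empty (adds nothing new); in P→x a P x, P is followed by x with FIRST {x}; in T→P, the suffix after P is empty, so FOLLOW(P) ⊇ FOLLOW(T) = {$, a, b, x}. Thus FOLLOW(P) = {$, a, b, x}.
FOLLOW(T): in Q→x T b P, T is followed by b P with FIRST {b}; in P→Q T P, T is followed by P with FIRST {epsilon, a, x}; in P→Q T P, the suffix after T is nullable, so FOLLOW(T) ⊇ FOLLOW(P) = {$, a, b, x}. Thus FOLLOW(T) = {$, a, b, x}.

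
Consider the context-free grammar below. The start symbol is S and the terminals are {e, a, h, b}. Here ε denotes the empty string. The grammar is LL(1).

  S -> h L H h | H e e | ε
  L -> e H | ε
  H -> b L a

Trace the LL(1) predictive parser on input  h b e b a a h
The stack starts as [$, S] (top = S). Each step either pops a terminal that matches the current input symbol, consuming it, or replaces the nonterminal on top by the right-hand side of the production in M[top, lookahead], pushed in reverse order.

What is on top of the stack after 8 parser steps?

b

     Stack      Input            Action
  1  $ S        h b e b a a h $  expand S -> h L H h
  2  $ h H L h  h b e b a a h $  match h
  3  $ h H L    b e b a a h $    expand L -> ε
  4  $ h H      b e b a a h $    expand H -> b L a
  5  $ h a L b  b e b a a h $    match b
  6  $ h a L    e b a a h $      expand L -> e H
  7  $ h a H e  e b a a h $      match e
  8  $ h a H    b a a h $        expand H -> b L a
Stack after step 8: $ h a a L b (top = b).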